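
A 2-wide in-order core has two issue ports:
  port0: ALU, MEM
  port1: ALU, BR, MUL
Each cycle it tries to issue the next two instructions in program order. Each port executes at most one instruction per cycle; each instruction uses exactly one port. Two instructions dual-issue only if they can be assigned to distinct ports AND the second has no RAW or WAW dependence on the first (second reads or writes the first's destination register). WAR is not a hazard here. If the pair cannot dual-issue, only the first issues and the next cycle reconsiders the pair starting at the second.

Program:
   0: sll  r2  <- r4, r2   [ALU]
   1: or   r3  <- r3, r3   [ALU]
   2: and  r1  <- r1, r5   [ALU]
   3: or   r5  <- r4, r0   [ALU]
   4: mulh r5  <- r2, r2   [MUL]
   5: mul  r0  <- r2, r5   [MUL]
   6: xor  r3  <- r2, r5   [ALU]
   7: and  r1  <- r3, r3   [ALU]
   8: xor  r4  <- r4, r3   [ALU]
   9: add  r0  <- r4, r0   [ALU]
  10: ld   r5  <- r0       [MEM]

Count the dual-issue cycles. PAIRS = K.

PAIRS = 4

[0] i0&i1  sll.ALU/or.ALU  -- dual
[1] i2&i3  and.ALU/or.ALU  -- dual
[2] i4  mulh.MUL  -- no-port MUL/MUL
[3] i5&i6  mul.MUL/xor.ALU  -- dual
[4] i7&i8  and.ALU/xor.ALU  -- dual
[5] i9  add.ALU  -- RAW r0
[6] i10  ld.MEM  -- tail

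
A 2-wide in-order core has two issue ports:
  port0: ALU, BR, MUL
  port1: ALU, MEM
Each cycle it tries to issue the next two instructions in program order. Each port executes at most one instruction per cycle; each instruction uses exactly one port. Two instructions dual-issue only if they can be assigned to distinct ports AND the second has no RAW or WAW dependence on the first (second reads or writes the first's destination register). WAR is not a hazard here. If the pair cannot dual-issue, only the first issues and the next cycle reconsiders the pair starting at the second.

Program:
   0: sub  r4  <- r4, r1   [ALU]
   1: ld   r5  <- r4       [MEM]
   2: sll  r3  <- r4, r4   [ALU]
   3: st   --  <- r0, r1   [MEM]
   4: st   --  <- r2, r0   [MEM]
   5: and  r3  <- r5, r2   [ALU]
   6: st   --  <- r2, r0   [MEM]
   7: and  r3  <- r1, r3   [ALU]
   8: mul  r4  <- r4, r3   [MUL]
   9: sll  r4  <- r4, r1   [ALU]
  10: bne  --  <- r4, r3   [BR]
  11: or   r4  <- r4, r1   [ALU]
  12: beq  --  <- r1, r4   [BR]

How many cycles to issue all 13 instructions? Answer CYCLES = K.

  cy0 -> i0 (sub.ALU) RAW r4
  cy1 -> i1/i2 (ld.MEM+sll.ALU) 2-wide
  cy2 -> i3 (st.MEM) no-port MEM/MEM
  cy3 -> i4/i5 (st.MEM+and.ALU) 2-wide
  cy4 -> i6/i7 (st.MEM+and.ALU) 2-wide
  cy5 -> i8 (mul.MUL) RAW+WAW r4
  cy6 -> i9 (sll.ALU) RAW r4
  cy7 -> i10/i11 (bne.BR+or.ALU) 2-wide
  cy8 -> i12 (beq.BR) tail

CYCLES = 9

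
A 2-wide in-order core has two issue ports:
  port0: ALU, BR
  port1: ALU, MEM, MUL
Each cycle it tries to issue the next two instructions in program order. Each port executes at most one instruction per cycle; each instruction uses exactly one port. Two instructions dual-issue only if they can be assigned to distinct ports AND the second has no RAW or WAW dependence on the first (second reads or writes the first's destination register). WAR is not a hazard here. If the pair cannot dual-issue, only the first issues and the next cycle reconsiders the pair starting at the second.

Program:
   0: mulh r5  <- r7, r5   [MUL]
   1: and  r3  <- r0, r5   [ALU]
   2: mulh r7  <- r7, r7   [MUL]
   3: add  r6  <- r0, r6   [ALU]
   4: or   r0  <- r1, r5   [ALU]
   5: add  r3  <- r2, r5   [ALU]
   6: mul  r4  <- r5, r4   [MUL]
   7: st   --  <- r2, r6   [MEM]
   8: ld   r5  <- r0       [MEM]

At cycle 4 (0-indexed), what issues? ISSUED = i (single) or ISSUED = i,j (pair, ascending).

c0: i0 mulh.MUL  RAW r5
c1: i1,i2 and.ALU mulh.MUL  pair
c2: i3,i4 add.ALU or.ALU  pair
c3: i5,i6 add.ALU mul.MUL  pair
c4: i7 st.MEM  no-port MEM/MEM
c5: i8 ld.MEM  tail

ISSUED = 7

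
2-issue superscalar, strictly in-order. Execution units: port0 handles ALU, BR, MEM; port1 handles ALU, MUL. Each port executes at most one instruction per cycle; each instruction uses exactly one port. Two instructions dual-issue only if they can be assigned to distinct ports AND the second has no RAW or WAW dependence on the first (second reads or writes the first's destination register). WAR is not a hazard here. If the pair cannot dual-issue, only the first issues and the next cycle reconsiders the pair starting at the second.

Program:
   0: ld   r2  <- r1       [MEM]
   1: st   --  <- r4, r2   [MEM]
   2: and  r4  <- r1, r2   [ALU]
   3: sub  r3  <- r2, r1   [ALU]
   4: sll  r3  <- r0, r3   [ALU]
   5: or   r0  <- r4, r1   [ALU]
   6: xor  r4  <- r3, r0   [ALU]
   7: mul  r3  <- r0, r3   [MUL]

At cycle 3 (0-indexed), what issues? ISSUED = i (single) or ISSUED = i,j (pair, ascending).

ISSUED = 4,5

t=0 i0:ld.MEM ; no-port MEM/MEM
t=1 i1&i2:st.MEM/and.ALU ; pair
t=2 i3:sub.ALU ; RAW+WAW r3
t=3 i4&i5:sll.ALU/or.ALU ; pair
t=4 i6&i7:xor.ALU/mul.MUL ; pair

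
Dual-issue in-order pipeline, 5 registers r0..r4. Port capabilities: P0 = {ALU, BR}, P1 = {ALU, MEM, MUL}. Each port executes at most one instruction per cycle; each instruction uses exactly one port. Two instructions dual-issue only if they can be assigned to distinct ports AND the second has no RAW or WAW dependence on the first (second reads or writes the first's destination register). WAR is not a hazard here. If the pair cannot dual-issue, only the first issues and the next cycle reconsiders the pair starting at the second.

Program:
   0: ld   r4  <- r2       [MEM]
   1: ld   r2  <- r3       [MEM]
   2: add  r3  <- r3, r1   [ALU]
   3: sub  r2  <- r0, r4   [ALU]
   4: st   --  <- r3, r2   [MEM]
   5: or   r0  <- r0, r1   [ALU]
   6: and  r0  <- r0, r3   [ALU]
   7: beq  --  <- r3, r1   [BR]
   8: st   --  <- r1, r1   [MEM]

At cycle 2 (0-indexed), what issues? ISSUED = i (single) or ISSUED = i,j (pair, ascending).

c0: i0 ld.MEM  no-port MEM/MEM
c1: i1,i2 ld.MEM/add.ALU  dual
c2: i3 sub.ALU  RAW r2
c3: i4,i5 st.MEM/or.ALU  dual
c4: i6,i7 and.ALU/beq.BR  dual
c5: i8 st.MEM  tail

ISSUED = 3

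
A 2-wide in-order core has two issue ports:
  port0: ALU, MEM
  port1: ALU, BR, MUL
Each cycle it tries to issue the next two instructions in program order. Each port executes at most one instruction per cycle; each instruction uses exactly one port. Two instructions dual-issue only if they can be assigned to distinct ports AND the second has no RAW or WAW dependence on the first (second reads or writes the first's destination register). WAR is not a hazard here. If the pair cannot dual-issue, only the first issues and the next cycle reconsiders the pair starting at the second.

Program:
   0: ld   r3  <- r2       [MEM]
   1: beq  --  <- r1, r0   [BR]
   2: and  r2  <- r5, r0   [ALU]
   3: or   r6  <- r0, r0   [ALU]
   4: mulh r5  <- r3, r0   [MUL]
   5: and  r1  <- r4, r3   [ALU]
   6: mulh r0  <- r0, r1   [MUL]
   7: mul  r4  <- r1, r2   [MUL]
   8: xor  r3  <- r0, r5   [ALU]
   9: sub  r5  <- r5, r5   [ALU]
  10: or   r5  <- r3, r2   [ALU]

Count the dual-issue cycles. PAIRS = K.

  cy0 -> i0,i1 (ld.MEM/beq.BR) pair
  cy1 -> i2,i3 (and.ALU/or.ALU) pair
  cy2 -> i4,i5 (mulh.MUL/and.ALU) pair
  cy3 -> i6 (mulh.MUL) no-port MUL/MUL
  cy4 -> i7,i8 (mul.MUL/xor.ALU) pair
  cy5 -> i9 (sub.ALU) WAW r5
  cy6 -> i10 (or.ALU) tail

PAIRS = 4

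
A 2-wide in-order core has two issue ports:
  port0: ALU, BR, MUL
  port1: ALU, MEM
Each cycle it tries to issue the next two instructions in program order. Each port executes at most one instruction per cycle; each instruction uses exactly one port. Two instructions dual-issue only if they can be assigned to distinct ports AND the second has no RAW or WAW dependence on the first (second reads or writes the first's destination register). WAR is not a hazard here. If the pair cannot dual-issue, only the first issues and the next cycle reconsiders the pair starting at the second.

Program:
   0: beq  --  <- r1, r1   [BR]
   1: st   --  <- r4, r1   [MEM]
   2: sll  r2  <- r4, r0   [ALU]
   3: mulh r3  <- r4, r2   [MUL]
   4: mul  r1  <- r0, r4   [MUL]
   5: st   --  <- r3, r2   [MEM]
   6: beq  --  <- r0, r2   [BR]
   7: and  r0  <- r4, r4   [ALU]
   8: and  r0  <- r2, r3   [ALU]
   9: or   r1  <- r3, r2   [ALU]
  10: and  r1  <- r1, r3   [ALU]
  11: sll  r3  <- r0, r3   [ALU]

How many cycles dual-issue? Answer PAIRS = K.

PAIRS = 5

t=0 i0&i1:beq.BR;st.MEM ; pair
t=1 i2:sll.ALU ; RAW r2
t=2 i3:mulh.MUL ; no-port MUL/MUL
t=3 i4&i5:mul.MUL;st.MEM ; pair
t=4 i6&i7:beq.BR;and.ALU ; pair
t=5 i8&i9:and.ALU;or.ALU ; pair
t=6 i10&i11:and.ALU;sll.ALU ; pair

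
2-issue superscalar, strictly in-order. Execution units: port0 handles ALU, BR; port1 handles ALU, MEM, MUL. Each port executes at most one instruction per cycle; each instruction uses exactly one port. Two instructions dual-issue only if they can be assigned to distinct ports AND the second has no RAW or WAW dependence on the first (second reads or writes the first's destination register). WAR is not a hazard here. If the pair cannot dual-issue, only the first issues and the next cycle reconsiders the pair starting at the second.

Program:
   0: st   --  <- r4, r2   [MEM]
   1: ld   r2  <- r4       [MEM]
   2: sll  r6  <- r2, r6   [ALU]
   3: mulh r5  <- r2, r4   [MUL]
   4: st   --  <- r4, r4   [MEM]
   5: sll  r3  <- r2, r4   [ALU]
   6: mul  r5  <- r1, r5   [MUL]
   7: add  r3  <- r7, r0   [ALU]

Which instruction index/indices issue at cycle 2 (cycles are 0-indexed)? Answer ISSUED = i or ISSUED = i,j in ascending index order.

ISSUED = 2,3

  cy0 -> i0 (st.MEM) no-port MEM/MEM
  cy1 -> i1 (ld.MEM) RAW r2
  cy2 -> i2&i3 (sll.ALU;mulh.MUL) 2-wide
  cy3 -> i4&i5 (st.MEM;sll.ALU) 2-wide
  cy4 -> i6&i7 (mul.MUL;add.ALU) 2-wide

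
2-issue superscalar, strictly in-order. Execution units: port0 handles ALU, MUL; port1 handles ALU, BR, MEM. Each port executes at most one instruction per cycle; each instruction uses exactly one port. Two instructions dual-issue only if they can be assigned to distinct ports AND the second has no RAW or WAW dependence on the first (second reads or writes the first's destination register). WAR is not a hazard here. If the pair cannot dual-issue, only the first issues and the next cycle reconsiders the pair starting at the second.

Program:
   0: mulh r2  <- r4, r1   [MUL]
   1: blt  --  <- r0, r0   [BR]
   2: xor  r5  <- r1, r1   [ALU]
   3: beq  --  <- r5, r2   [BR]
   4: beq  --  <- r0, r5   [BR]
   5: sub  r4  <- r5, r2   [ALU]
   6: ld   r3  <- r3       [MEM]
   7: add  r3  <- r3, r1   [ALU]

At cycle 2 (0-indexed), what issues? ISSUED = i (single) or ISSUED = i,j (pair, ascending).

t=0 i0&i1:mulh+blt ; 2-wide
t=1 i2:xor ; RAW r5
t=2 i3:beq ; no-port BR/BR
t=3 i4&i5:beq+sub ; 2-wide
t=4 i6:ld ; RAW+WAW r3
t=5 i7:add ; tail

ISSUED = 3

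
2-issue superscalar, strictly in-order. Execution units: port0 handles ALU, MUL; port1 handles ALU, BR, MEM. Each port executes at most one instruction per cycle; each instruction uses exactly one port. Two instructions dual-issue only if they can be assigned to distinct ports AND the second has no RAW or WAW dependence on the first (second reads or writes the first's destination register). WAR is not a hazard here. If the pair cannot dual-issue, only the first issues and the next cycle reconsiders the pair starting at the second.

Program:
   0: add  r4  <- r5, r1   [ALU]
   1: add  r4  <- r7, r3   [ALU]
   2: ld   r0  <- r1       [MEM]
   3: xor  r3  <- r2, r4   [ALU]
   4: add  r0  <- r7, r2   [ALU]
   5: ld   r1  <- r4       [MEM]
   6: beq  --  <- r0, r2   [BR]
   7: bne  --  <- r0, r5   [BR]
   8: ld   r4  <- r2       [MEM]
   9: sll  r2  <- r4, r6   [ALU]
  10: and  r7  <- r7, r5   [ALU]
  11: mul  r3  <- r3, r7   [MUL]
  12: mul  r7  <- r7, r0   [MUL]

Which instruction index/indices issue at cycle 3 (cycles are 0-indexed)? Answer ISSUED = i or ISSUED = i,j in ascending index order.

ISSUED = 5

c0: i0 add.ALU  WAW r4
c1: i1/i2 add.ALU/ld.MEM  dual
c2: i3/i4 xor.ALU/add.ALU  dual
c3: i5 ld.MEM  no-port MEM/BR
c4: i6 beq.BR  no-port BR/BR
c5: i7 bne.BR  no-port BR/MEM
c6: i8 ld.MEM  RAW r4
c7: i9/i10 sll.ALU/and.ALU  dual
c8: i11 mul.MUL  no-port MUL/MUL
c9: i12 mul.MUL  tail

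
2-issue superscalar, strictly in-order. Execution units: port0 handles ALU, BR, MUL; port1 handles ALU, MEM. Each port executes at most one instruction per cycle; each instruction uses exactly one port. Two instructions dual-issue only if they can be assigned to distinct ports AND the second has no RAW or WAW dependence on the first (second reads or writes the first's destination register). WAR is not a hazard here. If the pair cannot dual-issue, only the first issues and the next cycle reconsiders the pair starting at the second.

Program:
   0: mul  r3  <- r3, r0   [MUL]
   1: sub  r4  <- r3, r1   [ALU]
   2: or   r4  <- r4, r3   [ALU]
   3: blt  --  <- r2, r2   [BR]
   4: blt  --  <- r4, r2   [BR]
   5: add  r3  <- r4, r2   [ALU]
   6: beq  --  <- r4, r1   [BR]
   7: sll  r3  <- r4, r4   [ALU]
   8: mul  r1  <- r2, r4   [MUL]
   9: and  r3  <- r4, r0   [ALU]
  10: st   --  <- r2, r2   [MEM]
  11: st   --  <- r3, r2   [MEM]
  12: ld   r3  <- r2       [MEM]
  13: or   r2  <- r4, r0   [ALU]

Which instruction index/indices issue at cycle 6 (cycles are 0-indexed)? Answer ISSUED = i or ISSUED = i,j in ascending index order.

ISSUED = 10

t=0 i0:mul ; RAW r3
t=1 i1:sub ; RAW+WAW r4
t=2 i2,i3:or/blt ; dual
t=3 i4,i5:blt/add ; dual
t=4 i6,i7:beq/sll ; dual
t=5 i8,i9:mul/and ; dual
t=6 i10:st ; no-port MEM/MEM
t=7 i11:st ; no-port MEM/MEM
t=8 i12,i13:ld/or ; dual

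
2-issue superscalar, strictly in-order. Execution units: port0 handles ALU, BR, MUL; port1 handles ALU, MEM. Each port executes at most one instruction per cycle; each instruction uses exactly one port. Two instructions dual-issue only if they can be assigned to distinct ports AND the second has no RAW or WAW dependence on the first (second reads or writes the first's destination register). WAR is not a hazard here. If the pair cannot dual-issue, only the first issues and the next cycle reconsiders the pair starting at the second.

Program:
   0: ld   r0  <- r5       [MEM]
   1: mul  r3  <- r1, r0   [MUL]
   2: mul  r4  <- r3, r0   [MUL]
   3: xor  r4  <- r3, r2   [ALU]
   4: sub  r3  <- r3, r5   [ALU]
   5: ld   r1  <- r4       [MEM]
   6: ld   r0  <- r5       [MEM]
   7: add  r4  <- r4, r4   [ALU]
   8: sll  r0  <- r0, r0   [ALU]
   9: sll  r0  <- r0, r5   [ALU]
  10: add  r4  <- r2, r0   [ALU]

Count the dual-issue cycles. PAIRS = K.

PAIRS = 2

c0: i0 ld.MEM  RAW r0
c1: i1 mul.MUL  no-port MUL/MUL
c2: i2 mul.MUL  WAW r4
c3: i3+i4 xor.ALU/sub.ALU  2-wide
c4: i5 ld.MEM  no-port MEM/MEM
c5: i6+i7 ld.MEM/add.ALU  2-wide
c6: i8 sll.ALU  RAW+WAW r0
c7: i9 sll.ALU  RAW r0
c8: i10 add.ALU  tail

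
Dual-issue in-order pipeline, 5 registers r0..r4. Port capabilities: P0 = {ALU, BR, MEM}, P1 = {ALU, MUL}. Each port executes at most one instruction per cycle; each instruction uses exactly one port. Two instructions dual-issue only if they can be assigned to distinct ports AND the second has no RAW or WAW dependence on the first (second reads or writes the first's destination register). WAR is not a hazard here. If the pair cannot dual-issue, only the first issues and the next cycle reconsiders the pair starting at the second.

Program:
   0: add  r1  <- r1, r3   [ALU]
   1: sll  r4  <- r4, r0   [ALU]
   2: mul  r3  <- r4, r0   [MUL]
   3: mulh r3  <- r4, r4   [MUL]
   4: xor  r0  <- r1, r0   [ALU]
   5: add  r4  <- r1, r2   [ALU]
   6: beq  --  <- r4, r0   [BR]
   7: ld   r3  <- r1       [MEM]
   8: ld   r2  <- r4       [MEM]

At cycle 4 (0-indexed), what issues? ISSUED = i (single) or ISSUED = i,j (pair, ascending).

[0] i0,i1  add.ALU sll.ALU  -- dual
[1] i2  mul.MUL  -- no-port MUL/MUL
[2] i3,i4  mulh.MUL xor.ALU  -- dual
[3] i5  add.ALU  -- RAW r4
[4] i6  beq.BR  -- no-port BR/MEM
[5] i7  ld.MEM  -- no-port MEM/MEM
[6] i8  ld.MEM  -- tail

ISSUED = 6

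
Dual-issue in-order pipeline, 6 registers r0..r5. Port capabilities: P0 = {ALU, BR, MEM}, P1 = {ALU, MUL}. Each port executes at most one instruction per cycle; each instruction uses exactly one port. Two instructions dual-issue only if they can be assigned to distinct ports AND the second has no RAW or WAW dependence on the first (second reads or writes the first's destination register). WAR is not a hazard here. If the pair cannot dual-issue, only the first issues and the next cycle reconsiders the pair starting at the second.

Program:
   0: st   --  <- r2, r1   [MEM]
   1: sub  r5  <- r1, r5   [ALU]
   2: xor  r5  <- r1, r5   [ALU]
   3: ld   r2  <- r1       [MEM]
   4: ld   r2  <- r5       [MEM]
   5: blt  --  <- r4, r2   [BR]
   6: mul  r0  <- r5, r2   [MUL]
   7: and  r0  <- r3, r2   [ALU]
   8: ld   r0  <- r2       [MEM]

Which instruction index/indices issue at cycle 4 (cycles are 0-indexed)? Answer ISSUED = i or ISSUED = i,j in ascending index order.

ISSUED = 7

c0: i0/i1 st/sub  pair
c1: i2/i3 xor/ld  pair
c2: i4 ld  no-port MEM/BR
c3: i5/i6 blt/mul  pair
c4: i7 and  WAW r0
c5: i8 ld  tail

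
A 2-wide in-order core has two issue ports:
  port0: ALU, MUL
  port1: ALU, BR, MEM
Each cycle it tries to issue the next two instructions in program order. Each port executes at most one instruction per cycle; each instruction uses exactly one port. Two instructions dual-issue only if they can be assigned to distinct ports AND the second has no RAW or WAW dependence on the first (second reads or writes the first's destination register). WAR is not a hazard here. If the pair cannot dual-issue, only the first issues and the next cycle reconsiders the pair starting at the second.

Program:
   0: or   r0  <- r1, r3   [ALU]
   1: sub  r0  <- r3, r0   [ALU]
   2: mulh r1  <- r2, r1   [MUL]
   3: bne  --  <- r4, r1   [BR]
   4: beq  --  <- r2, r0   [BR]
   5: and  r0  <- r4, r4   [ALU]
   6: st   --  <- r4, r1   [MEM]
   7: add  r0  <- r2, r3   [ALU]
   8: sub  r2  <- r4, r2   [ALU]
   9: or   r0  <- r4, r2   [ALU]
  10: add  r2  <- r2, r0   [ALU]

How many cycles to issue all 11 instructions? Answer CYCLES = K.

0. or @i0  | RAW+WAW r0
1. sub/mulh @i1,i2  | pair
2. bne @i3  | no-port BR/BR
3. beq/and @i4,i5  | pair
4. st/add @i6,i7  | pair
5. sub @i8  | RAW r2
6. or @i9  | RAW r0
7. add @i10  | tail

CYCLES = 8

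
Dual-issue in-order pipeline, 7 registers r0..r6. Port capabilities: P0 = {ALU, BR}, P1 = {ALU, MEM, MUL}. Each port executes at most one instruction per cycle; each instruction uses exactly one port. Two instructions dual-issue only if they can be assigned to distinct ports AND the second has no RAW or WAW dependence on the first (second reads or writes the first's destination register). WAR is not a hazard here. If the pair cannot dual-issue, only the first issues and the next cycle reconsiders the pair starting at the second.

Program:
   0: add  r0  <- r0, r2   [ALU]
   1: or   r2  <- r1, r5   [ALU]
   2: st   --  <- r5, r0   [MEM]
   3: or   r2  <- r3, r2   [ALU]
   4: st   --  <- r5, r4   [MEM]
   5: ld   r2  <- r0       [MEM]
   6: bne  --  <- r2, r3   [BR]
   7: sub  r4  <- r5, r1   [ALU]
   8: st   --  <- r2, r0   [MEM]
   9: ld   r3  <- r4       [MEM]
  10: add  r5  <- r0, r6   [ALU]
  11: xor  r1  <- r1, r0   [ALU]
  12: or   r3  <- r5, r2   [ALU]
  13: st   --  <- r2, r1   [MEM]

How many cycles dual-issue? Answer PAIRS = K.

PAIRS = 5

c0: i0,i1 add;or  dual
c1: i2,i3 st;or  dual
c2: i4 st  no-port MEM/MEM
c3: i5 ld  RAW r2
c4: i6,i7 bne;sub  dual
c5: i8 st  no-port MEM/MEM
c6: i9,i10 ld;add  dual
c7: i11,i12 xor;or  dual
c8: i13 st  tail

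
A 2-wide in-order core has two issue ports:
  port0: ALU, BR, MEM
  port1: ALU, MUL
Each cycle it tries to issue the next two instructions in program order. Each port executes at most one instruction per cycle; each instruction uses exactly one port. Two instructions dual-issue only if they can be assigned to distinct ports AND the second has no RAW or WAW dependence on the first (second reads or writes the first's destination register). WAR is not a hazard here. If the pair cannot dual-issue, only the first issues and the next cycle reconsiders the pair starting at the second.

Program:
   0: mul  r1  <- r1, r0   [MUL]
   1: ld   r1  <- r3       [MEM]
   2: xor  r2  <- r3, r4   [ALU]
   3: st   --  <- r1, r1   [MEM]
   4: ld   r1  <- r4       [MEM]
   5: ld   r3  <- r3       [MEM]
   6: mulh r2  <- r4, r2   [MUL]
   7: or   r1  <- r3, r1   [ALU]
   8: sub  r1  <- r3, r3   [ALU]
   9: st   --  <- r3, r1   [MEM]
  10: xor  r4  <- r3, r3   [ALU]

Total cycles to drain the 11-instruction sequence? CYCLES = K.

t=0 i0:mul ; WAW r1
t=1 i1+i2:ld+xor ; pair
t=2 i3:st ; no-port MEM/MEM
t=3 i4:ld ; no-port MEM/MEM
t=4 i5+i6:ld+mulh ; pair
t=5 i7:or ; WAW r1
t=6 i8:sub ; RAW r1
t=7 i9+i10:st+xor ; pair

CYCLES = 8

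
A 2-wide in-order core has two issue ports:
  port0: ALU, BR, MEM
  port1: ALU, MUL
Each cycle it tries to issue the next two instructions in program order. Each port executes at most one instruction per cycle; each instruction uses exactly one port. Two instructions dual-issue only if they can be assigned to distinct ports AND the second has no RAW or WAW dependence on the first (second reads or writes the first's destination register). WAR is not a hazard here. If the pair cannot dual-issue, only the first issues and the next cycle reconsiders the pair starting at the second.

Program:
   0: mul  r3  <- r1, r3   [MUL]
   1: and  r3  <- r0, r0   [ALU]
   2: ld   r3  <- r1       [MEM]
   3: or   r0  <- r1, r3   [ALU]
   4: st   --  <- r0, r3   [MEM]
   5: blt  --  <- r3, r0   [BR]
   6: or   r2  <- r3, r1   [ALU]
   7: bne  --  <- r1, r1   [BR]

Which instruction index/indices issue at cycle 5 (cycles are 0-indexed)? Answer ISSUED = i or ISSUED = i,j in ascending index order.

c0: i0 mul  WAW r3
c1: i1 and  WAW r3
c2: i2 ld  RAW r3
c3: i3 or  RAW r0
c4: i4 st  no-port MEM/BR
c5: i5,i6 blt+or  dual
c6: i7 bne  tail

ISSUED = 5,6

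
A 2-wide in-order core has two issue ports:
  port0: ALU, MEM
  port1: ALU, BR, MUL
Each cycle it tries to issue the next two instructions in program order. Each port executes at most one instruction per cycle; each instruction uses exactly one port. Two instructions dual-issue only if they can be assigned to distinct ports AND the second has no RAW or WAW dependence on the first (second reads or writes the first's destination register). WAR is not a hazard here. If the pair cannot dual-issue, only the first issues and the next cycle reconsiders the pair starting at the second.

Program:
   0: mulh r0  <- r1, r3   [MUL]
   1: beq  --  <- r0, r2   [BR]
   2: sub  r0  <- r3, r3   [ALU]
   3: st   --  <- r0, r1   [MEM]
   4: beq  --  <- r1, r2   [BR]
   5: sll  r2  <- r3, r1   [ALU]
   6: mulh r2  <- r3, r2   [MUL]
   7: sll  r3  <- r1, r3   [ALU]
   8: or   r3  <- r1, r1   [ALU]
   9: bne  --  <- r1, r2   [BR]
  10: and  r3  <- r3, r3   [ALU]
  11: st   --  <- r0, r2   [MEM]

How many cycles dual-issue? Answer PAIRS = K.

c0: i0 mulh  no-port MUL/BR
c1: i1/i2 beq;sub  pair
c2: i3/i4 st;beq  pair
c3: i5 sll  RAW+WAW r2
c4: i6/i7 mulh;sll  pair
c5: i8/i9 or;bne  pair
c6: i10/i11 and;st  pair

PAIRS = 5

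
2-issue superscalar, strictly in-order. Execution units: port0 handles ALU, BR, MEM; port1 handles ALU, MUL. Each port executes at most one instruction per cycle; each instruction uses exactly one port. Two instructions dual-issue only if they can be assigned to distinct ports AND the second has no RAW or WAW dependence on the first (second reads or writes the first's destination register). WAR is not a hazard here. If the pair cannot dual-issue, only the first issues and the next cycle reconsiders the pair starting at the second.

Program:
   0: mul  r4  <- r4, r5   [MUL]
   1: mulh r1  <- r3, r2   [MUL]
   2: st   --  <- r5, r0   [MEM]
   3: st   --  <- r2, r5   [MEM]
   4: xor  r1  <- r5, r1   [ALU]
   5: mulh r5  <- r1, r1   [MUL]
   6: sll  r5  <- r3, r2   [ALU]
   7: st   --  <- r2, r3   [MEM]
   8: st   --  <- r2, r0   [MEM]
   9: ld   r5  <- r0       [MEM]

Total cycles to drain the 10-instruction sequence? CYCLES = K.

CYCLES = 7

c0: i0 mul.MUL  no-port MUL/MUL
c1: i1/i2 mulh.MUL+st.MEM  2-wide
c2: i3/i4 st.MEM+xor.ALU  2-wide
c3: i5 mulh.MUL  WAW r5
c4: i6/i7 sll.ALU+st.MEM  2-wide
c5: i8 st.MEM  no-port MEM/MEM
c6: i9 ld.MEM  tail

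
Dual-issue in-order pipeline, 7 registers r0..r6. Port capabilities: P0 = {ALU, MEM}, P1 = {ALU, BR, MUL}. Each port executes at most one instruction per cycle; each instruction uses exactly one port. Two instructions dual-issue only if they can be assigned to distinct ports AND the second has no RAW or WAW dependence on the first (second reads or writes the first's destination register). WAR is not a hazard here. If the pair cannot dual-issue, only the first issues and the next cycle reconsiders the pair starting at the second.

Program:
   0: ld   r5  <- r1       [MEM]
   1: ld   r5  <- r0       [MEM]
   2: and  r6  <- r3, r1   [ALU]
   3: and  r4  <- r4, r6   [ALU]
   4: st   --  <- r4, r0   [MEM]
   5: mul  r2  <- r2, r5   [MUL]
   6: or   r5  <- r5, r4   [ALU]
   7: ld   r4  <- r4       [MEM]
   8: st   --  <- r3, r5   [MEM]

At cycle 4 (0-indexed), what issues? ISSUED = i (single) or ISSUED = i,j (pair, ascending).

[0] i0  ld.MEM  -- no-port MEM/MEM
[1] i1+i2  ld.MEM;and.ALU  -- 2-wide
[2] i3  and.ALU  -- RAW r4
[3] i4+i5  st.MEM;mul.MUL  -- 2-wide
[4] i6+i7  or.ALU;ld.MEM  -- 2-wide
[5] i8  st.MEM  -- tail

ISSUED = 6,7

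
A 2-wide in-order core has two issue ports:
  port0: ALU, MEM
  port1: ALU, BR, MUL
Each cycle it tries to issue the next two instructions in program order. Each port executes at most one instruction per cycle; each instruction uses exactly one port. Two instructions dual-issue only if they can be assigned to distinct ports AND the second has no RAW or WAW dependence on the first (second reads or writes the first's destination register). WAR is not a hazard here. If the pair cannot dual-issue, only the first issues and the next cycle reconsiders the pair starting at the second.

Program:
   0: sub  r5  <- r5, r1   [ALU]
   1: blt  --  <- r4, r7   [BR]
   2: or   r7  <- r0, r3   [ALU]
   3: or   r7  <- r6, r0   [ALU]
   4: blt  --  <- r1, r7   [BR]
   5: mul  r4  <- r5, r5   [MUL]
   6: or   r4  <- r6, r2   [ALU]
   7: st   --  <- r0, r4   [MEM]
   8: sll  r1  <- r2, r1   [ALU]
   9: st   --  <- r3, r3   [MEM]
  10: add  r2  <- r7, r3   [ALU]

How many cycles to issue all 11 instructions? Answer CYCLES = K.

  cy0 -> i0/i1 (sub;blt) dual
  cy1 -> i2 (or) WAW r7
  cy2 -> i3 (or) RAW r7
  cy3 -> i4 (blt) no-port BR/MUL
  cy4 -> i5 (mul) WAW r4
  cy5 -> i6 (or) RAW r4
  cy6 -> i7/i8 (st;sll) dual
  cy7 -> i9/i10 (st;add) dual

CYCLES = 8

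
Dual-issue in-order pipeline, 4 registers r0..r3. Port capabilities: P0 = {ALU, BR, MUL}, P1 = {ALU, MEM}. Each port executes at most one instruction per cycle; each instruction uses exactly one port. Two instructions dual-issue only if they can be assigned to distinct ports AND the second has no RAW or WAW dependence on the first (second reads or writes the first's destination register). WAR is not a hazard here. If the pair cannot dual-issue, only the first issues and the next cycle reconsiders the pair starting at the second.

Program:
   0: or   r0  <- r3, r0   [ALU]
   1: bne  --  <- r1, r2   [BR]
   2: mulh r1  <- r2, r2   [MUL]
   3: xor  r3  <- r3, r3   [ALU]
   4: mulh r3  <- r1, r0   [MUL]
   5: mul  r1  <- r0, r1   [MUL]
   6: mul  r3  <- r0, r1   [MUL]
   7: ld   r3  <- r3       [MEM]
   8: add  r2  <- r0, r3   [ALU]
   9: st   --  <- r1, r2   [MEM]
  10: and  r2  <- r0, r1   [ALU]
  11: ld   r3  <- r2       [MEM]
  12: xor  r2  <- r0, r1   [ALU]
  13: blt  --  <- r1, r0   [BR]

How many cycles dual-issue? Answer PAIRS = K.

PAIRS = 4

0. or.ALU/bne.BR @i0+i1  | dual
1. mulh.MUL/xor.ALU @i2+i3  | dual
2. mulh.MUL @i4  | no-port MUL/MUL
3. mul.MUL @i5  | no-port MUL/MUL
4. mul.MUL @i6  | RAW+WAW r3
5. ld.MEM @i7  | RAW r3
6. add.ALU @i8  | RAW r2
7. st.MEM/and.ALU @i9+i10  | dual
8. ld.MEM/xor.ALU @i11+i12  | dual
9. blt.BR @i13  | tail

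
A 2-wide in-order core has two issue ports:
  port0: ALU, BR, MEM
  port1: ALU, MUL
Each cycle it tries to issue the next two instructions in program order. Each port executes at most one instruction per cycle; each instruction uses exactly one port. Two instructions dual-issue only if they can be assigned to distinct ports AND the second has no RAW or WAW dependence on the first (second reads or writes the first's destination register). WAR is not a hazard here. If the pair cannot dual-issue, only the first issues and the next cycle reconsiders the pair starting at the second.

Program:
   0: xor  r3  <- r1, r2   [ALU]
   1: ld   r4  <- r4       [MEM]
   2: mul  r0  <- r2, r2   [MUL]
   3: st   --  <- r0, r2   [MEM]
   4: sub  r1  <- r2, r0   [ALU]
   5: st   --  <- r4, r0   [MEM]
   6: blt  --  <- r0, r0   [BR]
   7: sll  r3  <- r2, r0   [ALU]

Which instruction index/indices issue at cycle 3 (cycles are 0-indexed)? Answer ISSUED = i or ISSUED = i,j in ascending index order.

0. xor.ALU;ld.MEM @i0,i1  | dual
1. mul.MUL @i2  | RAW r0
2. st.MEM;sub.ALU @i3,i4  | dual
3. st.MEM @i5  | no-port MEM/BR
4. blt.BR;sll.ALU @i6,i7  | dual

ISSUED = 5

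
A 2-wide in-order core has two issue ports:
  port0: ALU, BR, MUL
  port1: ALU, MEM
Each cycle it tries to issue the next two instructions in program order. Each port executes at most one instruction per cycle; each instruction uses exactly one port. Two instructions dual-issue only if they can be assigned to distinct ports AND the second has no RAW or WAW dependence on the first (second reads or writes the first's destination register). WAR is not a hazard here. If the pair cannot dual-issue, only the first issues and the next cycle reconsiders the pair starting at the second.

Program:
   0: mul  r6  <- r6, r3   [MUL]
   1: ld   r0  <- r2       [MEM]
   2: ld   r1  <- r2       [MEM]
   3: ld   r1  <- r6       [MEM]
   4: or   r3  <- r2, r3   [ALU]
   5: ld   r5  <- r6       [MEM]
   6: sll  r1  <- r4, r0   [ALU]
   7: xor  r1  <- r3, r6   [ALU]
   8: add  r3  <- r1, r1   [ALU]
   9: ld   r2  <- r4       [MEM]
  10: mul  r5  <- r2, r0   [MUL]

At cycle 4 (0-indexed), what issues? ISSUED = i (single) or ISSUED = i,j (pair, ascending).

[0] i0,i1  mul ld  -- pair
[1] i2  ld  -- no-port MEM/MEM
[2] i3,i4  ld or  -- pair
[3] i5,i6  ld sll  -- pair
[4] i7  xor  -- RAW r1
[5] i8,i9  add ld  -- pair
[6] i10  mul  -- tail

ISSUED = 7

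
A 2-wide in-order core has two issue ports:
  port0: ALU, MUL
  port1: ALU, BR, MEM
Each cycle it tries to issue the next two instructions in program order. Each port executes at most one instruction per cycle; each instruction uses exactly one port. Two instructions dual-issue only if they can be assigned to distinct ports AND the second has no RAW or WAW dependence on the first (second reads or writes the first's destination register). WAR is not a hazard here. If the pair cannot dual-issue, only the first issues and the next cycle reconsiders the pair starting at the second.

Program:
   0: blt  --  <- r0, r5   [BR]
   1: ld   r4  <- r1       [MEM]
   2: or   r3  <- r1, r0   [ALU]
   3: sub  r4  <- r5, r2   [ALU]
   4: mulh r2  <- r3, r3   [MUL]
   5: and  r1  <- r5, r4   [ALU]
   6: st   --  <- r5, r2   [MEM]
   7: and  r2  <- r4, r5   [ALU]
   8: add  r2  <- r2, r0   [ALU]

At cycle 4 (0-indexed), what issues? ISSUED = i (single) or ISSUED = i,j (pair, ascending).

#0 head=0: blt i0 no-port BR/MEM
#1 head=1: ld/or i1/i2 pair
#2 head=3: sub/mulh i3/i4 pair
#3 head=5: and/st i5/i6 pair
#4 head=7: and i7 RAW+WAW r2
#5 head=8: add i8 tail

ISSUED = 7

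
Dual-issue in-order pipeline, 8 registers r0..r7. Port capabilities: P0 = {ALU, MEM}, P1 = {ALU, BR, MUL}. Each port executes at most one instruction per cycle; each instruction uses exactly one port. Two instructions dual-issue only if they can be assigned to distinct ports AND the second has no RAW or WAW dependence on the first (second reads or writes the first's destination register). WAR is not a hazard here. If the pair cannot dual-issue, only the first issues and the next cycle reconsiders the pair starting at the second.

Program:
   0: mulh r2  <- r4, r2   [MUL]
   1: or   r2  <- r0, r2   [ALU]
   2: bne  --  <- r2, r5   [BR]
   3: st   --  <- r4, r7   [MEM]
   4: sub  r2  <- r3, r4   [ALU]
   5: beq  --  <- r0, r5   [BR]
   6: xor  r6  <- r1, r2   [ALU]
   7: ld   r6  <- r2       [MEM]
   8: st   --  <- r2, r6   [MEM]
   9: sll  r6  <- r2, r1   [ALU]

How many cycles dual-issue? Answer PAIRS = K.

#0 head=0: mulh.MUL i0 RAW+WAW r2
#1 head=1: or.ALU i1 RAW r2
#2 head=2: bne.BR st.MEM i2+i3 dual
#3 head=4: sub.ALU beq.BR i4+i5 dual
#4 head=6: xor.ALU i6 WAW r6
#5 head=7: ld.MEM i7 no-port MEM/MEM
#6 head=8: st.MEM sll.ALU i8+i9 dual

PAIRS = 3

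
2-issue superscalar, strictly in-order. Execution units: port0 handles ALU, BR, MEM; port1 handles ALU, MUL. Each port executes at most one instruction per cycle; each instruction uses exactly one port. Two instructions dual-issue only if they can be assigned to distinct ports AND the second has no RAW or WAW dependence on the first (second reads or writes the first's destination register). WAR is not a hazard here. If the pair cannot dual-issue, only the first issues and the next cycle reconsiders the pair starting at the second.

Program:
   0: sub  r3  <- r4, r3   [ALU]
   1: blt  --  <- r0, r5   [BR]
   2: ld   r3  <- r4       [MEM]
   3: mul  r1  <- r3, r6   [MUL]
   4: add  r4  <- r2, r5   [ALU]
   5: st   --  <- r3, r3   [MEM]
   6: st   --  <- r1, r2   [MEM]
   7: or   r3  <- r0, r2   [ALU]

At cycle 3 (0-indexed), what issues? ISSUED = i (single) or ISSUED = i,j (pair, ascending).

ISSUED = 5

  cy0 -> i0+i1 (sub.ALU blt.BR) 2-wide
  cy1 -> i2 (ld.MEM) RAW r3
  cy2 -> i3+i4 (mul.MUL add.ALU) 2-wide
  cy3 -> i5 (st.MEM) no-port MEM/MEM
  cy4 -> i6+i7 (st.MEM or.ALU) 2-wide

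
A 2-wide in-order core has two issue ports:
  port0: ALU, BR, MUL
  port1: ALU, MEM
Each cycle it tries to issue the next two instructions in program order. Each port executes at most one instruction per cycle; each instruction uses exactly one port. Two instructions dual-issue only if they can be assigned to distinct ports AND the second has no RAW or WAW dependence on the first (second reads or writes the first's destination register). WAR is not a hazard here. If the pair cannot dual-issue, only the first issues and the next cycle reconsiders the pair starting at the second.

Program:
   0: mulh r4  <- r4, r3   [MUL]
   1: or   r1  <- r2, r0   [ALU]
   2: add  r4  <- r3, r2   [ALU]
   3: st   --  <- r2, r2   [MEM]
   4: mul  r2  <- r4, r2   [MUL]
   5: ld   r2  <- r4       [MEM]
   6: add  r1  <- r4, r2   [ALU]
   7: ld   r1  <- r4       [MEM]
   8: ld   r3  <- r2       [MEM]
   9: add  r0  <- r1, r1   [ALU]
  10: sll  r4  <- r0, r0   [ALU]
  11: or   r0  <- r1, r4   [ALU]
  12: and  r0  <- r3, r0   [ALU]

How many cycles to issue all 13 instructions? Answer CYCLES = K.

[0] i0,i1  mulh/or  -- dual
[1] i2,i3  add/st  -- dual
[2] i4  mul  -- WAW r2
[3] i5  ld  -- RAW r2
[4] i6  add  -- WAW r1
[5] i7  ld  -- no-port MEM/MEM
[6] i8,i9  ld/add  -- dual
[7] i10  sll  -- RAW r4
[8] i11  or  -- RAW+WAW r0
[9] i12  and  -- tail

CYCLES = 10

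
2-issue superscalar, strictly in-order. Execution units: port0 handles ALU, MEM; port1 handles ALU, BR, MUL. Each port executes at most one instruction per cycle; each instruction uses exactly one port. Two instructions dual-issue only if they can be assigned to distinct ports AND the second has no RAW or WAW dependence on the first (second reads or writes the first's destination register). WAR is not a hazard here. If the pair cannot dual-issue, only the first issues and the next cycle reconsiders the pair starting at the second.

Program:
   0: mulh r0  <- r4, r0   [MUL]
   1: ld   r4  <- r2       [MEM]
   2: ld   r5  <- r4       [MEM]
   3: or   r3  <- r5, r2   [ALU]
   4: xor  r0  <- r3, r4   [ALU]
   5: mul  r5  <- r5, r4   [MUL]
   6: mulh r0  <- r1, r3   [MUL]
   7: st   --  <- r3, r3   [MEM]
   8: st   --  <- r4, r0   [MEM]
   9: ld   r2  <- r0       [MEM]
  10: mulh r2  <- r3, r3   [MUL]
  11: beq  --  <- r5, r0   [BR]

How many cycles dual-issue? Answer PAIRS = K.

PAIRS = 3

  cy0 -> i0/i1 (mulh ld) pair
  cy1 -> i2 (ld) RAW r5
  cy2 -> i3 (or) RAW r3
  cy3 -> i4/i5 (xor mul) pair
  cy4 -> i6/i7 (mulh st) pair
  cy5 -> i8 (st) no-port MEM/MEM
  cy6 -> i9 (ld) WAW r2
  cy7 -> i10 (mulh) no-port MUL/BR
  cy8 -> i11 (beq) tail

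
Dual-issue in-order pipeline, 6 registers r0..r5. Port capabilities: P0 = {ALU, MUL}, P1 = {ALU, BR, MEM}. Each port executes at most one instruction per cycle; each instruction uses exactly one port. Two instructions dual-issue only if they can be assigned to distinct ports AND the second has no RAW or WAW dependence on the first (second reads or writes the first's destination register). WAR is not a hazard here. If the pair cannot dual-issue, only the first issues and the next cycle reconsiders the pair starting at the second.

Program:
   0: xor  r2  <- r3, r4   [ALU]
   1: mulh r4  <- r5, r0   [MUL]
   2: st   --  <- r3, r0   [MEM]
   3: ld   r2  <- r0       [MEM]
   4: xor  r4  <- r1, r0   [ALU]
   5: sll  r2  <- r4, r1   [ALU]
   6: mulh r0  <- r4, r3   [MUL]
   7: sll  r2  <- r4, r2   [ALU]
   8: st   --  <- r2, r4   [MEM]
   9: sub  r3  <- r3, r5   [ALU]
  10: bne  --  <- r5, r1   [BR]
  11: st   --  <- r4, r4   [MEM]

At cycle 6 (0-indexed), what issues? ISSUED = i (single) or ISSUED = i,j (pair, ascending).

ISSUED = 10

#0 head=0: xor+mulh i0+i1 dual
#1 head=2: st i2 no-port MEM/MEM
#2 head=3: ld+xor i3+i4 dual
#3 head=5: sll+mulh i5+i6 dual
#4 head=7: sll i7 RAW r2
#5 head=8: st+sub i8+i9 dual
#6 head=10: bne i10 no-port BR/MEM
#7 head=11: st i11 tail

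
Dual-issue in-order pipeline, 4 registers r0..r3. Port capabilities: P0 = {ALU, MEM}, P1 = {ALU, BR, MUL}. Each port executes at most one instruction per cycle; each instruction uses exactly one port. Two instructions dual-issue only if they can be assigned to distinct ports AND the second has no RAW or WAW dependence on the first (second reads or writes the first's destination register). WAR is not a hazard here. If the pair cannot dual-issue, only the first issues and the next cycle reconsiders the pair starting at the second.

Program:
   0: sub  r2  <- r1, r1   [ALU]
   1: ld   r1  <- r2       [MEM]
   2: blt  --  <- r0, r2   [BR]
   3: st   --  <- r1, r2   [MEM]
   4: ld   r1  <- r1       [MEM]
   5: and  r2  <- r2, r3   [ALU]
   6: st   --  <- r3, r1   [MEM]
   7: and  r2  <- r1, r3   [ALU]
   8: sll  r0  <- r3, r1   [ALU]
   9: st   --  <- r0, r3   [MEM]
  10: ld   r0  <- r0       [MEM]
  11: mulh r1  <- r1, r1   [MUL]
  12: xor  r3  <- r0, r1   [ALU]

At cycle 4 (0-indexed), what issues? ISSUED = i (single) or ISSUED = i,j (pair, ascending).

[0] i0  sub  -- RAW r2
[1] i1&i2  ld blt  -- dual
[2] i3  st  -- no-port MEM/MEM
[3] i4&i5  ld and  -- dual
[4] i6&i7  st and  -- dual
[5] i8  sll  -- RAW r0
[6] i9  st  -- no-port MEM/MEM
[7] i10&i11  ld mulh  -- dual
[8] i12  xor  -- tail

ISSUED = 6,7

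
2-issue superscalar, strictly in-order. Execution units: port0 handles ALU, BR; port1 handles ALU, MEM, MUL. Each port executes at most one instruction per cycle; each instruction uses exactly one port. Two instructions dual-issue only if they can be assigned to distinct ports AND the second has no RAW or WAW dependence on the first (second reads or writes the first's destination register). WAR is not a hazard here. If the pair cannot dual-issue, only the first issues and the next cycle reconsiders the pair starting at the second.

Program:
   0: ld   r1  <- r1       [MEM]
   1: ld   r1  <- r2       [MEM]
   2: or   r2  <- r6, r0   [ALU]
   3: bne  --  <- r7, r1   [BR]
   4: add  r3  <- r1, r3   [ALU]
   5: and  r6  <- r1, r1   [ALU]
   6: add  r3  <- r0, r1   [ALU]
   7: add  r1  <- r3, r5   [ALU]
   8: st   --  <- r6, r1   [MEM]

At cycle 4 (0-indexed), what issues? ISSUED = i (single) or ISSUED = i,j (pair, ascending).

ISSUED = 7

t=0 i0:ld ; no-port MEM/MEM
t=1 i1&i2:ld/or ; 2-wide
t=2 i3&i4:bne/add ; 2-wide
t=3 i5&i6:and/add ; 2-wide
t=4 i7:add ; RAW r1
t=5 i8:st ; tail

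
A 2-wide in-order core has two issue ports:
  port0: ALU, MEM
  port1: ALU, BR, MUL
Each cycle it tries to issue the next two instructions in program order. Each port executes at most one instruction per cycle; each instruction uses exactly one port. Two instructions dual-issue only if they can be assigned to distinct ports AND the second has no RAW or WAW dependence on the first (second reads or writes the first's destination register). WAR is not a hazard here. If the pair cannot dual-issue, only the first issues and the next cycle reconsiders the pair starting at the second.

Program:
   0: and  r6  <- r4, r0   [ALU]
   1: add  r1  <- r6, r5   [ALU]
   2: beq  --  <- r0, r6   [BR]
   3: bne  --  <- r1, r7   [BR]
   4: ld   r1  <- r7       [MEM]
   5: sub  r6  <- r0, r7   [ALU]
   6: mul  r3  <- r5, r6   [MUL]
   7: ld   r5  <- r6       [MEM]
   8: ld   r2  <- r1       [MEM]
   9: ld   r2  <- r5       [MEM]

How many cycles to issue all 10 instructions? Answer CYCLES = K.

CYCLES = 7

t=0 i0:and ; RAW r6
t=1 i1+i2:add;beq ; dual
t=2 i3+i4:bne;ld ; dual
t=3 i5:sub ; RAW r6
t=4 i6+i7:mul;ld ; dual
t=5 i8:ld ; no-port MEM/MEM
t=6 i9:ld ; tail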